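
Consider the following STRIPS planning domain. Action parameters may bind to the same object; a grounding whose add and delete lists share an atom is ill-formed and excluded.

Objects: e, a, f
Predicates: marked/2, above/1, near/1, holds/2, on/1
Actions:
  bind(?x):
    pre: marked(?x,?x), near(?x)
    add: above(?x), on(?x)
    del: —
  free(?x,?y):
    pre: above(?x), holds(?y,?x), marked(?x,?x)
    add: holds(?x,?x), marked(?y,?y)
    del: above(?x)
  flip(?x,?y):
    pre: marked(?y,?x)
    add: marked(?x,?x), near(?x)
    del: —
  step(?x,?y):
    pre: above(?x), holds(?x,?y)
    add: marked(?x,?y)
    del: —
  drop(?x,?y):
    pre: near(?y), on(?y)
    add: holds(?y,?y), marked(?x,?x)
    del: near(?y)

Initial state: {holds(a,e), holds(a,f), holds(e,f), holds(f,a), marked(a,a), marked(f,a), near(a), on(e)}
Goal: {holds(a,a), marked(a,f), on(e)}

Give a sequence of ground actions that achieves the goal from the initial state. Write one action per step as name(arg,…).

bind(a); step(a,f); free(a,f)

1. bind(a)  →  {above(a), holds(a,e), holds(a,f), holds(e,f), holds(f,a), marked(a,a), marked(f,a), near(a), on(a), on(e)}
2. step(a,f)  →  {above(a), holds(a,e), holds(a,f), holds(e,f), holds(f,a), marked(a,a), marked(a,f), marked(f,a), near(a), on(a), on(e)}
3. free(a,f)  →  {holds(a,a), holds(a,e), holds(a,f), holds(e,f), holds(f,a), marked(a,a), marked(a,f), marked(f,a), marked(f,f), near(a), on(a), on(e)}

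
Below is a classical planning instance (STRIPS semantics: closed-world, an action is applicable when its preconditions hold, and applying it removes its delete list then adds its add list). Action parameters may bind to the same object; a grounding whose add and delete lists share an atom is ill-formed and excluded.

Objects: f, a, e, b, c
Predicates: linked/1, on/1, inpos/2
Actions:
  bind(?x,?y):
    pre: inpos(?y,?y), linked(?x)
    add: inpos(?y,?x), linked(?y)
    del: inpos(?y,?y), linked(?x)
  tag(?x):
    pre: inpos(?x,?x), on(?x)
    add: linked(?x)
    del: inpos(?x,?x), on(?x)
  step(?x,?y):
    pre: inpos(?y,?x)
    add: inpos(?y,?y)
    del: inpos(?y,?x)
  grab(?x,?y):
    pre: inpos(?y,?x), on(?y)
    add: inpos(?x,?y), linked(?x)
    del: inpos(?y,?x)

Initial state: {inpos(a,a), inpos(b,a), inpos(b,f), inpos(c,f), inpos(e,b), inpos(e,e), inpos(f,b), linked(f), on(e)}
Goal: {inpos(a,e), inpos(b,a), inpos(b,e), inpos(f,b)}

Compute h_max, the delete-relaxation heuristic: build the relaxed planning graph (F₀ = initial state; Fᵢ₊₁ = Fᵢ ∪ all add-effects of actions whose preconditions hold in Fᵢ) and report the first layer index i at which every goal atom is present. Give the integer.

2

F0 = init (9 atoms)
F1 = F0 ∪ {inpos(a,f), inpos(b,b), inpos(b,e), inpos(c,c), inpos(e,f), inpos(f,f), linked(a), linked(b), linked(e)}  (18 atoms)
F2 = F1 ∪ {inpos(a,b), inpos(a,e), inpos(c,a), inpos(c,b), inpos(c,e), inpos(e,a), inpos(f,a), inpos(f,e), linked(c)}  (27 atoms)
goal ⊆ F2  ⇒  h_max = 2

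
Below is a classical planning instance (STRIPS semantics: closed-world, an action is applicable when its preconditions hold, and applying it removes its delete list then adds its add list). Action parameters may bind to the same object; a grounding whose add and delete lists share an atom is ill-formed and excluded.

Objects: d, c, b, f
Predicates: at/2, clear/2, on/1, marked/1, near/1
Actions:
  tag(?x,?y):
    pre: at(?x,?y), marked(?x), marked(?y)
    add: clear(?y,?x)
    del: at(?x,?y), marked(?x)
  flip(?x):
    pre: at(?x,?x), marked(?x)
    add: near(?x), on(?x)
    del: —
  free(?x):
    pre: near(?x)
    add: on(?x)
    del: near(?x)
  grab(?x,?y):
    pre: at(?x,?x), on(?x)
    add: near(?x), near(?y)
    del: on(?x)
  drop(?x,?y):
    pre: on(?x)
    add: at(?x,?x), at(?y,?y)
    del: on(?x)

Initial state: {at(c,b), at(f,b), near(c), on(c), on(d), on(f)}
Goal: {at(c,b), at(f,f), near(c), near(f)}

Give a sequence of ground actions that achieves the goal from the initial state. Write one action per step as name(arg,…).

drop(d,f); grab(f,d)

1. drop(d,f)  →  {at(c,b), at(d,d), at(f,b), at(f,f), near(c), on(c), on(f)}
2. grab(f,d)  →  {at(c,b), at(d,d), at(f,b), at(f,f), near(c), near(d), near(f), on(c)}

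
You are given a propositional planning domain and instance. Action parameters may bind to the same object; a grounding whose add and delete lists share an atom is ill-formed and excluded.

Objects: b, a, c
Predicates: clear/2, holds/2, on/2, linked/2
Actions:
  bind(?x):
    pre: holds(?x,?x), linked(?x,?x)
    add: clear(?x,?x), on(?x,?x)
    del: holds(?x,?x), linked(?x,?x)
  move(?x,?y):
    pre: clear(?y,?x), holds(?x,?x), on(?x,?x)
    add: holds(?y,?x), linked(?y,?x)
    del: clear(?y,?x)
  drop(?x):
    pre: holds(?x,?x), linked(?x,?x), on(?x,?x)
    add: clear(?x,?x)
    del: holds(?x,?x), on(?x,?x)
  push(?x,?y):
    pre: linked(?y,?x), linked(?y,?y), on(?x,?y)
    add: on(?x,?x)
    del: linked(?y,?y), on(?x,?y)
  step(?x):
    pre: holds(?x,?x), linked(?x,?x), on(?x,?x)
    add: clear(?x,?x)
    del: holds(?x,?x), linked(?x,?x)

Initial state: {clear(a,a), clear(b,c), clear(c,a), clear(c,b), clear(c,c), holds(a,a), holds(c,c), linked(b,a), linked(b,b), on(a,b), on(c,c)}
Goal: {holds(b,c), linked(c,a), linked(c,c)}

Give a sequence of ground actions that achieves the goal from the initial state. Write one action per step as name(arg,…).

1. move(c,b)  →  {clear(a,a), clear(c,a), clear(c,b), clear(c,c), holds(a,a), holds(b,c), holds(c,c), linked(b,a), linked(b,b), linked(b,c), on(a,b), on(c,c)}
2. move(c,c)  →  {clear(a,a), clear(c,a), clear(c,b), holds(a,a), holds(b,c), holds(c,c), linked(b,a), linked(b,b), linked(b,c), linked(c,c), on(a,b), on(c,c)}
3. push(a,b)  →  {clear(a,a), clear(c,a), clear(c,b), holds(a,a), holds(b,c), holds(c,c), linked(b,a), linked(b,c), linked(c,c), on(a,a), on(c,c)}
4. move(a,c)  →  {clear(a,a), clear(c,b), holds(a,a), holds(b,c), holds(c,a), holds(c,c), linked(b,a), linked(b,c), linked(c,a), linked(c,c), on(a,a), on(c,c)}

move(c,b); move(c,c); push(a,b); move(a,c)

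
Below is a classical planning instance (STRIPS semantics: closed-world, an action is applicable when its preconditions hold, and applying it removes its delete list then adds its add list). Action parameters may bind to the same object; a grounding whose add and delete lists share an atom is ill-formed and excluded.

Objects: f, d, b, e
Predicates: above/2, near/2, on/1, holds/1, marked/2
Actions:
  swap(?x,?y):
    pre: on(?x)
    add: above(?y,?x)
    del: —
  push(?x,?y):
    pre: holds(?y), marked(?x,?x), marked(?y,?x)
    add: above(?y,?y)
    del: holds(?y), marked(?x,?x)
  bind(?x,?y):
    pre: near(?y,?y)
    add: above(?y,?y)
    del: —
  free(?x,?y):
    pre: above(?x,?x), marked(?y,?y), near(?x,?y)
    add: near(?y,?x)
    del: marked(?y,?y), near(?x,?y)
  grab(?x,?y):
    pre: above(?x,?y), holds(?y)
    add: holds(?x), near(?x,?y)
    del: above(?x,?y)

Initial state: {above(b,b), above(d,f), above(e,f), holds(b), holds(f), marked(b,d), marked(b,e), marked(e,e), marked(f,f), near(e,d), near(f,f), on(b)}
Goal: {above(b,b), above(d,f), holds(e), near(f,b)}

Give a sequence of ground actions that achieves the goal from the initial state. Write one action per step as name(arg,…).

swap(b,f); grab(f,b); grab(e,f)

1. swap(b,f)  →  {above(b,b), above(d,f), above(e,f), above(f,b), holds(b), holds(f), marked(b,d), marked(b,e), marked(e,e), marked(f,f), near(e,d), near(f,f), on(b)}
2. grab(f,b)  →  {above(b,b), above(d,f), above(e,f), holds(b), holds(f), marked(b,d), marked(b,e), marked(e,e), marked(f,f), near(e,d), near(f,b), near(f,f), on(b)}
3. grab(e,f)  →  {above(b,b), above(d,f), holds(b), holds(e), holds(f), marked(b,d), marked(b,e), marked(e,e), marked(f,f), near(e,d), near(e,f), near(f,b), near(f,f), on(b)}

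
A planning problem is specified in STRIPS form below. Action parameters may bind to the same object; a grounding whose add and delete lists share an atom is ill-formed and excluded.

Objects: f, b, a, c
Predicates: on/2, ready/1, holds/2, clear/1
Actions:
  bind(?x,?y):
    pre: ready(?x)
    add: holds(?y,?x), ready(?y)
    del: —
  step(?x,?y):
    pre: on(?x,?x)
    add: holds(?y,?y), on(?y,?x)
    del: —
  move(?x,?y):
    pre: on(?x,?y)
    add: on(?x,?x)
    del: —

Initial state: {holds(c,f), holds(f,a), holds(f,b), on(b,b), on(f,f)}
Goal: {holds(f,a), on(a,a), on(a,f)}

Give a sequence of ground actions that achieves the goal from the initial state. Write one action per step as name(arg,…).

step(f,a); move(a,f)

1. step(f,a)  →  {holds(a,a), holds(c,f), holds(f,a), holds(f,b), on(a,f), on(b,b), on(f,f)}
2. move(a,f)  →  {holds(a,a), holds(c,f), holds(f,a), holds(f,b), on(a,a), on(a,f), on(b,b), on(f,f)}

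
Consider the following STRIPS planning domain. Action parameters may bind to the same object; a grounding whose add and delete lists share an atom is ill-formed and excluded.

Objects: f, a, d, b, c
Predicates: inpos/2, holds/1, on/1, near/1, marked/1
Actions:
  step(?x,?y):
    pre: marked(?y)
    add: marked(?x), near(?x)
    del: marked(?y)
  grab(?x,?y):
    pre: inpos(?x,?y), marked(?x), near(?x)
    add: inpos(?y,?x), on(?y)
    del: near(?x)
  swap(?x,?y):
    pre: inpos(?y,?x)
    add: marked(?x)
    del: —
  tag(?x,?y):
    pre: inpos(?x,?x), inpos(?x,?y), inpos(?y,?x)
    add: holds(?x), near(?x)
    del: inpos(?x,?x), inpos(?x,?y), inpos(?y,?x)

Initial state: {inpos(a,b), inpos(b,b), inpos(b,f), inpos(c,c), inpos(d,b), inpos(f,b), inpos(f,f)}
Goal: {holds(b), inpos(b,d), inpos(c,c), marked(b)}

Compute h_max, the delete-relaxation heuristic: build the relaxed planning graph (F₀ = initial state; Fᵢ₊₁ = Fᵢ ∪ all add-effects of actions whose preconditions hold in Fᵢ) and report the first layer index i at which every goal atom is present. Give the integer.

3

F0 = init (7 atoms)
F1 = F0 ∪ {holds(b), holds(c), holds(f), marked(b), marked(c), marked(f), near(b), near(c), near(f)}  (16 atoms)
F2 = F1 ∪ {marked(a), marked(d), near(a), near(d), on(b), on(c), on(f)}  (23 atoms)
F3 = F2 ∪ {inpos(b,a), inpos(b,d)}  (25 atoms)
goal ⊆ F3  ⇒  h_max = 3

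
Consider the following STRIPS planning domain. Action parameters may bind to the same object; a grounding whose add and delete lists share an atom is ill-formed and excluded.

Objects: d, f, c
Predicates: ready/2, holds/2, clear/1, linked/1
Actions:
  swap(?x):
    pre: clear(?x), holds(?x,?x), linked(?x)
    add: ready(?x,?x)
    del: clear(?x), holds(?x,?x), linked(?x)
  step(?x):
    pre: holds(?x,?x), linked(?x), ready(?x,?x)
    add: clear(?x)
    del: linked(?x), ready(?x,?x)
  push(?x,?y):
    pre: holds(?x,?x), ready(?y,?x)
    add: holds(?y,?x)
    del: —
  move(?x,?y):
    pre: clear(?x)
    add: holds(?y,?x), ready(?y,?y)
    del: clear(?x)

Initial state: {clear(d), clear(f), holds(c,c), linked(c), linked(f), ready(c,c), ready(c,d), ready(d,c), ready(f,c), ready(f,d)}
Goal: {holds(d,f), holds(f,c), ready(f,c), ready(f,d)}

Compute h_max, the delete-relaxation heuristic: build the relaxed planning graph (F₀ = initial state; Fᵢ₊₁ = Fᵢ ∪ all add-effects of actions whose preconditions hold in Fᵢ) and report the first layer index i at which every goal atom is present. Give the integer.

F0 = init (10 atoms)
F1 = F0 ∪ {clear(c), holds(c,d), holds(c,f), holds(d,c), holds(d,d), holds(d,f), holds(f,c), holds(f,d), holds(f,f), ready(d,d), ready(f,f)}  (21 atoms)
goal ⊆ F1  ⇒  h_max = 1

1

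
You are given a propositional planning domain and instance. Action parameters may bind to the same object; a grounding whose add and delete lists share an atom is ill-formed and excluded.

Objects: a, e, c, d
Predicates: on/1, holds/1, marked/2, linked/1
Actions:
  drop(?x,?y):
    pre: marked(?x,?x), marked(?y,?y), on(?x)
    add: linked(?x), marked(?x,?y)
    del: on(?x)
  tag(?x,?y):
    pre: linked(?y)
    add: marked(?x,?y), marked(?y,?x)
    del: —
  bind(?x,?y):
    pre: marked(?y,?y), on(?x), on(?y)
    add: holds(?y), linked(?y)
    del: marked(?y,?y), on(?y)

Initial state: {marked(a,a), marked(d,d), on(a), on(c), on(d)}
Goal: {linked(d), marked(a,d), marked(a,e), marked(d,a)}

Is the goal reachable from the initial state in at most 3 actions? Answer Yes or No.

Yes

1. drop(a,d)  →  {linked(a), marked(a,a), marked(a,d), marked(d,d), on(c), on(d)}
2. drop(d,a)  →  {linked(a), linked(d), marked(a,a), marked(a,d), marked(d,a), marked(d,d), on(c)}
3. tag(e,a)  →  {linked(a), linked(d), marked(a,a), marked(a,d), marked(a,e), marked(d,a), marked(d,d), marked(e,a), on(c)}
optimal plan length = 3; 3 ≤ 3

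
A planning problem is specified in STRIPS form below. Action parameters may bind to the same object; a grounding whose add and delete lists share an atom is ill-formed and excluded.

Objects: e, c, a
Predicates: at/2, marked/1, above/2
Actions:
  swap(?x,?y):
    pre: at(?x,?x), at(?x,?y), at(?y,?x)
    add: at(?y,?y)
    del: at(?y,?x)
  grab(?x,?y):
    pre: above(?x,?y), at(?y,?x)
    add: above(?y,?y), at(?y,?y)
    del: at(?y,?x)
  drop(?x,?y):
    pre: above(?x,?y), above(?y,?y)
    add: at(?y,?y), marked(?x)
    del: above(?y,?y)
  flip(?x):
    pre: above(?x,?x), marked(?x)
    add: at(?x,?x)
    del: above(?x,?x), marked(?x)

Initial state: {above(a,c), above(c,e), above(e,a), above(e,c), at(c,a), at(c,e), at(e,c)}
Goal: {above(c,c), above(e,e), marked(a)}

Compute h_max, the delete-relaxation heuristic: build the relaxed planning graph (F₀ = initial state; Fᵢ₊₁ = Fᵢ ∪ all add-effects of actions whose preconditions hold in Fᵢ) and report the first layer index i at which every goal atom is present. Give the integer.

2

F0 = init (7 atoms)
F1 = F0 ∪ {above(c,c), above(e,e), at(c,c), at(e,e)}  (11 atoms)
F2 = F1 ∪ {marked(a), marked(c), marked(e)}  (14 atoms)
goal ⊆ F2  ⇒  h_max = 2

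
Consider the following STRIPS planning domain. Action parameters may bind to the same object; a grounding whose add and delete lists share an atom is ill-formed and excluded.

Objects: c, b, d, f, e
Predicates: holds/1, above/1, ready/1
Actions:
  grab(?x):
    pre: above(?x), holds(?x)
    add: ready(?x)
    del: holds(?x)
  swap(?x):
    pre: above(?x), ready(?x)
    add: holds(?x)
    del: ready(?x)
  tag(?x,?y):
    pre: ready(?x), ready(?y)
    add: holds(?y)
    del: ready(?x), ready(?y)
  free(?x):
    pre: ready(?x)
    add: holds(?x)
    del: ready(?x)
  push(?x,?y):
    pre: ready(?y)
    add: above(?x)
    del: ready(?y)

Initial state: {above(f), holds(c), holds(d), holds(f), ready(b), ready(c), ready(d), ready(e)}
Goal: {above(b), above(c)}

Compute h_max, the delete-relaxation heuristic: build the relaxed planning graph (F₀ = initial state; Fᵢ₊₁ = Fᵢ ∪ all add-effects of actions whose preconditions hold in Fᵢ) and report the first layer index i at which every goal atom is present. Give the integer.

1

F0 = init (8 atoms)
F1 = F0 ∪ {above(b), above(c), above(d), above(e), holds(b), holds(e), ready(f)}  (15 atoms)
goal ⊆ F1  ⇒  h_max = 1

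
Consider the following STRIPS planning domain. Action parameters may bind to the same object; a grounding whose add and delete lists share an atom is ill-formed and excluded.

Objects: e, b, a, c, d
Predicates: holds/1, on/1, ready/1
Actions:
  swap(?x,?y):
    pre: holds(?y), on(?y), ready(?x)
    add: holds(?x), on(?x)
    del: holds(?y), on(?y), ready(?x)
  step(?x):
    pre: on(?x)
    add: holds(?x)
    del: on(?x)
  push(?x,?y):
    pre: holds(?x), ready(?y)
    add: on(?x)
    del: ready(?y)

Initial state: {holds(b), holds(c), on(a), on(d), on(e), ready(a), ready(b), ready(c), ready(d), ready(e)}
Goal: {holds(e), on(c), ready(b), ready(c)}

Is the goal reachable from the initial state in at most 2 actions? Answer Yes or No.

Yes

1. step(e)  →  {holds(b), holds(c), holds(e), on(a), on(d), ready(a), ready(b), ready(c), ready(d), ready(e)}
2. push(c,e)  →  {holds(b), holds(c), holds(e), on(a), on(c), on(d), ready(a), ready(b), ready(c), ready(d)}
optimal plan length = 2; 2 ≤ 2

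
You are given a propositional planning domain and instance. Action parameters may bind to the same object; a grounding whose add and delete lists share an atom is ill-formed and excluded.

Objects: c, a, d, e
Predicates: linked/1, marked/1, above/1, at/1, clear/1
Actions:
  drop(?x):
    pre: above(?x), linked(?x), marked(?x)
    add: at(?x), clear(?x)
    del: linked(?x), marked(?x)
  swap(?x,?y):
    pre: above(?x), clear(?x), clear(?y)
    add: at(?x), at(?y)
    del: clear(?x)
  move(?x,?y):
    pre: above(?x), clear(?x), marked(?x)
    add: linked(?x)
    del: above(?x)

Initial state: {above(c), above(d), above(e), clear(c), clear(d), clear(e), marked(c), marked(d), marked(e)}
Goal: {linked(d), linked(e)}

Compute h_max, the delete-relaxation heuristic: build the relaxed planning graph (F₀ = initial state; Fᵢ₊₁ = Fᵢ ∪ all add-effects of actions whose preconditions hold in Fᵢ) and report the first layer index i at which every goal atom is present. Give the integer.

F0 = init (9 atoms)
F1 = F0 ∪ {at(c), at(d), at(e), linked(c), linked(d), linked(e)}  (15 atoms)
goal ⊆ F1  ⇒  h_max = 1

1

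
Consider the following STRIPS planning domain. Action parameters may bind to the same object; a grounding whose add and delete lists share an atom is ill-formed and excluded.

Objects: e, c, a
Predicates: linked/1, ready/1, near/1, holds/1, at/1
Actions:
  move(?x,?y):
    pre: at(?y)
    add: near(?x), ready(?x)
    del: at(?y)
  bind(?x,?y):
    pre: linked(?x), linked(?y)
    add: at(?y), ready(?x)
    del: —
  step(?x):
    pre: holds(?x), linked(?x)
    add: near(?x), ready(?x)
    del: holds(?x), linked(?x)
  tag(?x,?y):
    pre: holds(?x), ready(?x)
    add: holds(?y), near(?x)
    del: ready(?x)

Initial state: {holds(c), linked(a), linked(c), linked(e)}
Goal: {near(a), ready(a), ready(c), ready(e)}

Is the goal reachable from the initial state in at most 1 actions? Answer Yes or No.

No

1. bind(e,e)  →  {at(e), holds(c), linked(a), linked(c), linked(e), ready(e)}
2. move(a,e)  →  {holds(c), linked(a), linked(c), linked(e), near(a), ready(a), ready(e)}
3. bind(c,e)  →  {at(e), holds(c), linked(a), linked(c), linked(e), near(a), ready(a), ready(c), ready(e)}
optimal plan length = 3; 3 > 1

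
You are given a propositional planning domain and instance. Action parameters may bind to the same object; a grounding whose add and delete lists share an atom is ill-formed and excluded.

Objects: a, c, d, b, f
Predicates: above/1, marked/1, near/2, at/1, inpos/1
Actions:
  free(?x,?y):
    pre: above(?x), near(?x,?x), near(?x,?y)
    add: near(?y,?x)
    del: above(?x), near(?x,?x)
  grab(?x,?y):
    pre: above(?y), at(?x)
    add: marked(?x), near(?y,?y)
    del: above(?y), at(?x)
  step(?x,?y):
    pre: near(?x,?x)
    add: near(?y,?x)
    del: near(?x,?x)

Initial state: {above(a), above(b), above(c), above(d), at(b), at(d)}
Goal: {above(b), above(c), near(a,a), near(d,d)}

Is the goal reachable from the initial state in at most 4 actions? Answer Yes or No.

1. grab(d,a)  →  {above(b), above(c), above(d), at(b), marked(d), near(a,a)}
2. grab(b,d)  →  {above(b), above(c), marked(b), marked(d), near(a,a), near(d,d)}
optimal plan length = 2; 2 ≤ 4

Yes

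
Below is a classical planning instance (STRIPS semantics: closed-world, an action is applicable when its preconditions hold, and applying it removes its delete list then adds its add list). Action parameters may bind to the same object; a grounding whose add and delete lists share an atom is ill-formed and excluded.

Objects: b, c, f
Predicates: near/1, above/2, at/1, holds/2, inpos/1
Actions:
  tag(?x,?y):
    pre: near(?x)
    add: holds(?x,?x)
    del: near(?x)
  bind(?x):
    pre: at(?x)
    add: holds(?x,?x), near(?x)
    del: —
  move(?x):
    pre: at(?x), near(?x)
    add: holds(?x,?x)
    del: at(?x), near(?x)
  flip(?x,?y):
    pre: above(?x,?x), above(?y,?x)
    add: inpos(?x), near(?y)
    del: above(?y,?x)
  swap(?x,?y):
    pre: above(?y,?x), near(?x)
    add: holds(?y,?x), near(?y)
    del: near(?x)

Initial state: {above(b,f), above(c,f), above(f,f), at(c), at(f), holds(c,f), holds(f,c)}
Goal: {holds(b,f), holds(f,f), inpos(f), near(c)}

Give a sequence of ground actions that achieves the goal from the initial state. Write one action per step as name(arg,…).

bind(f); flip(f,c); swap(f,b)

1. bind(f)  →  {above(b,f), above(c,f), above(f,f), at(c), at(f), holds(c,f), holds(f,c), holds(f,f), near(f)}
2. flip(f,c)  →  {above(b,f), above(f,f), at(c), at(f), holds(c,f), holds(f,c), holds(f,f), inpos(f), near(c), near(f)}
3. swap(f,b)  →  {above(b,f), above(f,f), at(c), at(f), holds(b,f), holds(c,f), holds(f,c), holds(f,f), inpos(f), near(b), near(c)}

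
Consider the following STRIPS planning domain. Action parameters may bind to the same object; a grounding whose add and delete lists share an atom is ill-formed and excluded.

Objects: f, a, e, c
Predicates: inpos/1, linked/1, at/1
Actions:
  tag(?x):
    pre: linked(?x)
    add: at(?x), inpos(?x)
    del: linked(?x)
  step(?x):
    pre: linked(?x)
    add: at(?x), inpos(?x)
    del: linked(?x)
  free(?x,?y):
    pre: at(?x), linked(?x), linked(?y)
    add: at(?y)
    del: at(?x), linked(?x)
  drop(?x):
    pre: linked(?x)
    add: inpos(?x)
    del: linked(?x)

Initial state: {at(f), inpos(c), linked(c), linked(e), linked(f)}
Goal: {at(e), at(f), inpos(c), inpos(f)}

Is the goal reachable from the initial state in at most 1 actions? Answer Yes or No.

1. tag(f)  →  {at(f), inpos(c), inpos(f), linked(c), linked(e)}
2. tag(e)  →  {at(e), at(f), inpos(c), inpos(e), inpos(f), linked(c)}
optimal plan length = 2; 2 > 1

No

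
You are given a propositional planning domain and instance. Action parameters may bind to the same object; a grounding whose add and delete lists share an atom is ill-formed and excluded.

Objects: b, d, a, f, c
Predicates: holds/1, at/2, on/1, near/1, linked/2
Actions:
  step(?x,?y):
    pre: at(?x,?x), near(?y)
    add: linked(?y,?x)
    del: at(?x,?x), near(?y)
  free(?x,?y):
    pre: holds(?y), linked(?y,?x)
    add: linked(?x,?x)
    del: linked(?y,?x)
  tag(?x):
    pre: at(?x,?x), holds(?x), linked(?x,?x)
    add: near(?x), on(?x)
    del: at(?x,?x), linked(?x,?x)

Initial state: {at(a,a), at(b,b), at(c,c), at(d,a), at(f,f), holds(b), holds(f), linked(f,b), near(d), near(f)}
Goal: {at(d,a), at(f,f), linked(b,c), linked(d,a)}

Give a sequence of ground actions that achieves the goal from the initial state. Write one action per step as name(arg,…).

1. step(a,d)  →  {at(b,b), at(c,c), at(d,a), at(f,f), holds(b), holds(f), linked(d,a), linked(f,b), near(f)}
2. free(b,f)  →  {at(b,b), at(c,c), at(d,a), at(f,f), holds(b), holds(f), linked(b,b), linked(d,a), near(f)}
3. tag(b)  →  {at(c,c), at(d,a), at(f,f), holds(b), holds(f), linked(d,a), near(b), near(f), on(b)}
4. step(c,b)  →  {at(d,a), at(f,f), holds(b), holds(f), linked(b,c), linked(d,a), near(f), on(b)}

step(a,d); free(b,f); tag(b); step(c,b)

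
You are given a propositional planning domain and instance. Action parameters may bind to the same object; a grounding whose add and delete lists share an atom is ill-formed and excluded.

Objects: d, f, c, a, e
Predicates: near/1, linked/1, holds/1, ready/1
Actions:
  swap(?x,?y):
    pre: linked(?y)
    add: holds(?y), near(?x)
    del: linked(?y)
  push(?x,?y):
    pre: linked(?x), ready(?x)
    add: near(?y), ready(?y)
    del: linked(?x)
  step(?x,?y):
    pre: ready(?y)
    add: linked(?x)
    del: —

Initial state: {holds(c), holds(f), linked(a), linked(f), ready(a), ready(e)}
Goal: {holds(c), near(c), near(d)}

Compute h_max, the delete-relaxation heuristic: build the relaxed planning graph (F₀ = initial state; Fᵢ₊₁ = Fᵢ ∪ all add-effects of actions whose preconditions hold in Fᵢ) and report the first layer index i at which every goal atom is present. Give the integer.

1

F0 = init (6 atoms)
F1 = F0 ∪ {holds(a), linked(c), linked(d), linked(e), near(a), near(c), near(d), near(e), near(f), ready(c), ready(d), ready(f)}  (18 atoms)
goal ⊆ F1  ⇒  h_max = 1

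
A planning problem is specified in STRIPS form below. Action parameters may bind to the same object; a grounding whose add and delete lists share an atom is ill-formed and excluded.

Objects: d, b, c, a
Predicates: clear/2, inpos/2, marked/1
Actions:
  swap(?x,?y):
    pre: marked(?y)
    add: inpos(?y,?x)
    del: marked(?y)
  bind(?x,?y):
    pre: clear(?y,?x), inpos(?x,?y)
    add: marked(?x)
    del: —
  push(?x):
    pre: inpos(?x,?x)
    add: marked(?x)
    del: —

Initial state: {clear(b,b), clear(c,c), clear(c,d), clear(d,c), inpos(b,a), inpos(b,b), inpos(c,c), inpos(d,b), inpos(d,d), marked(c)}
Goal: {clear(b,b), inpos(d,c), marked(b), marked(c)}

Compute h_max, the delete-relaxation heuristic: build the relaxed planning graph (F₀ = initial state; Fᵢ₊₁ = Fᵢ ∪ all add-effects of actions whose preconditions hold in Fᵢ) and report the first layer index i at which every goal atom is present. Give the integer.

F0 = init (10 atoms)
F1 = F0 ∪ {inpos(c,a), inpos(c,b), inpos(c,d), marked(b), marked(d)}  (15 atoms)
F2 = F1 ∪ {inpos(b,c), inpos(b,d), inpos(d,a), inpos(d,c)}  (19 atoms)
goal ⊆ F2  ⇒  h_max = 2

2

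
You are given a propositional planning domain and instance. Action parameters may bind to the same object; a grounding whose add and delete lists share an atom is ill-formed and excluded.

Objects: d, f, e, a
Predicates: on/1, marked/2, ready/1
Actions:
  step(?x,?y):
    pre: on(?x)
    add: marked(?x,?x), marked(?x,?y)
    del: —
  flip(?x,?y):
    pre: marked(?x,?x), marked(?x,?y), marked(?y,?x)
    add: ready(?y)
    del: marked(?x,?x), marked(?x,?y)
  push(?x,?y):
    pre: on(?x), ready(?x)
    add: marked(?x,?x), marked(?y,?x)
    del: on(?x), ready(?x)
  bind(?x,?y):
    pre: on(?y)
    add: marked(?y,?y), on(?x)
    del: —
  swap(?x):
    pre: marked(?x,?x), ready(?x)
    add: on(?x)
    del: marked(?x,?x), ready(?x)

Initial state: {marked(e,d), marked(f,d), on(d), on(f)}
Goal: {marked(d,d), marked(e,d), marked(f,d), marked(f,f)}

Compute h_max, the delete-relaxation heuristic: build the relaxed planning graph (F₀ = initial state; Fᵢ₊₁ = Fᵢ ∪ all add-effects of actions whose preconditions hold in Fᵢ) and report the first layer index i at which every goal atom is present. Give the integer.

F0 = init (4 atoms)
F1 = F0 ∪ {marked(d,a), marked(d,d), marked(d,e), marked(d,f), marked(f,a), marked(f,e), marked(f,f), on(a), on(e)}  (13 atoms)
goal ⊆ F1  ⇒  h_max = 1

1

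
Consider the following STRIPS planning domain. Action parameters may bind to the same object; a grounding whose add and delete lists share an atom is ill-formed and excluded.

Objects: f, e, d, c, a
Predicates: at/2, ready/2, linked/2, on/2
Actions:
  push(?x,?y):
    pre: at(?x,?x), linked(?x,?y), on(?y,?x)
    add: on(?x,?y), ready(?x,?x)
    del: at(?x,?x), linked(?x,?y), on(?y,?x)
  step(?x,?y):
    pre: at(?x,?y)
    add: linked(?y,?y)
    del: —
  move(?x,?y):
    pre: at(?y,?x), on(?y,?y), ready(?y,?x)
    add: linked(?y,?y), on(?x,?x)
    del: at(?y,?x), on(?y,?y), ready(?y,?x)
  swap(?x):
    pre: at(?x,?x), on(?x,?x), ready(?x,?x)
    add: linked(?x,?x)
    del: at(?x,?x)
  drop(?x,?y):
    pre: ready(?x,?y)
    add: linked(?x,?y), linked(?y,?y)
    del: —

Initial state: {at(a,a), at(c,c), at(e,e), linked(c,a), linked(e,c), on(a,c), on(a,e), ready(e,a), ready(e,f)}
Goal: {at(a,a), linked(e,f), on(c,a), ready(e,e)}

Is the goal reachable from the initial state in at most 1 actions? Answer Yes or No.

No

1. push(c,a)  →  {at(a,a), at(e,e), linked(e,c), on(a,e), on(c,a), ready(c,c), ready(e,a), ready(e,f)}
2. drop(e,f)  →  {at(a,a), at(e,e), linked(e,c), linked(e,f), linked(f,f), on(a,e), on(c,a), ready(c,c), ready(e,a), ready(e,f)}
3. drop(e,a)  →  {at(a,a), at(e,e), linked(a,a), linked(e,a), linked(e,c), linked(e,f), linked(f,f), on(a,e), on(c,a), ready(c,c), ready(e,a), ready(e,f)}
4. push(e,a)  →  {at(a,a), linked(a,a), linked(e,c), linked(e,f), linked(f,f), on(c,a), on(e,a), ready(c,c), ready(e,a), ready(e,e), ready(e,f)}
optimal plan length = 4; 4 > 1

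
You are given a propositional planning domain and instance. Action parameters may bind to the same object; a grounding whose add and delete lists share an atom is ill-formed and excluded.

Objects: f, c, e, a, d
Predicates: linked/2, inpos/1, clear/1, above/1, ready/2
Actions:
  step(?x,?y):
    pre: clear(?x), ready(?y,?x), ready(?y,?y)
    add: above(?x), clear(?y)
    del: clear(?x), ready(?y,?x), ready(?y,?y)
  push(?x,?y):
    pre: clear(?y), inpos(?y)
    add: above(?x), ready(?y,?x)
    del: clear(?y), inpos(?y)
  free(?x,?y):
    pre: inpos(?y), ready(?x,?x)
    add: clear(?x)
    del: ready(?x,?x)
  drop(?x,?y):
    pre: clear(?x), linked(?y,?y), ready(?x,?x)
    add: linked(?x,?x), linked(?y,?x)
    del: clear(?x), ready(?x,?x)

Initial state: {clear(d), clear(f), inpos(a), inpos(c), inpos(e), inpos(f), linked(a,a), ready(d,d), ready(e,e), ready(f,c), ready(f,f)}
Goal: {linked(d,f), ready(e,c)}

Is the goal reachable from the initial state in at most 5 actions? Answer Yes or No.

Yes

1. free(e,f)  →  {clear(d), clear(e), clear(f), inpos(a), inpos(c), inpos(e), inpos(f), linked(a,a), ready(d,d), ready(f,c), ready(f,f)}
2. push(c,e)  →  {above(c), clear(d), clear(f), inpos(a), inpos(c), inpos(f), linked(a,a), ready(d,d), ready(e,c), ready(f,c), ready(f,f)}
3. drop(d,a)  →  {above(c), clear(f), inpos(a), inpos(c), inpos(f), linked(a,a), linked(a,d), linked(d,d), ready(e,c), ready(f,c), ready(f,f)}
4. drop(f,d)  →  {above(c), inpos(a), inpos(c), inpos(f), linked(a,a), linked(a,d), linked(d,d), linked(d,f), linked(f,f), ready(e,c), ready(f,c)}
optimal plan length = 4; 4 ≤ 5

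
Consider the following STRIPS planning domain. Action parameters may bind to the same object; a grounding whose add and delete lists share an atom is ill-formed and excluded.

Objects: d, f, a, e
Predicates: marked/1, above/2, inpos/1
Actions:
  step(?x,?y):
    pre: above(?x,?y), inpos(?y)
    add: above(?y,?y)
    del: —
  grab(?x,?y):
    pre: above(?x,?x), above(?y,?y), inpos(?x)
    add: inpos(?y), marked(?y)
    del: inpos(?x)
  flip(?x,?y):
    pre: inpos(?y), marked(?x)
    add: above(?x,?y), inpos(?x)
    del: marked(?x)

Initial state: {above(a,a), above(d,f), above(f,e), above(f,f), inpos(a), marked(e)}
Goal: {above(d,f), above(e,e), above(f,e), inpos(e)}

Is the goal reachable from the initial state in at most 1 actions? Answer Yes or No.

No

1. flip(e,a)  →  {above(a,a), above(d,f), above(e,a), above(f,e), above(f,f), inpos(a), inpos(e)}
2. step(f,e)  →  {above(a,a), above(d,f), above(e,a), above(e,e), above(f,e), above(f,f), inpos(a), inpos(e)}
optimal plan length = 2; 2 > 1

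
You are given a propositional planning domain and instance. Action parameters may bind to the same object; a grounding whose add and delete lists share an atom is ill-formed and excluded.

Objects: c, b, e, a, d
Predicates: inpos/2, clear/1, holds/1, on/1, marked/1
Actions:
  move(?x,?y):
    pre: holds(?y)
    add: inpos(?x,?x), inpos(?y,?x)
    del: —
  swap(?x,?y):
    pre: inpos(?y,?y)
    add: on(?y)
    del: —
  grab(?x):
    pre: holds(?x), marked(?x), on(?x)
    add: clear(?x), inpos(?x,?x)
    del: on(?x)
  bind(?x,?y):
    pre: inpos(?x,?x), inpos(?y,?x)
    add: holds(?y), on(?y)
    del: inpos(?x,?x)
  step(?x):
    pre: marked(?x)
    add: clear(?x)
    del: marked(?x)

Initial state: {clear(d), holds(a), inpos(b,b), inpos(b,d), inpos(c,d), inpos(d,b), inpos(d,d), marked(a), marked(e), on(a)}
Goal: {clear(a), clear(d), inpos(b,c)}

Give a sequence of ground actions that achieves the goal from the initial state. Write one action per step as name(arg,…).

grab(a); bind(b,b); move(c,b)

1. grab(a)  →  {clear(a), clear(d), holds(a), inpos(a,a), inpos(b,b), inpos(b,d), inpos(c,d), inpos(d,b), inpos(d,d), marked(a), marked(e)}
2. bind(b,b)  →  {clear(a), clear(d), holds(a), holds(b), inpos(a,a), inpos(b,d), inpos(c,d), inpos(d,b), inpos(d,d), marked(a), marked(e), on(b)}
3. move(c,b)  →  {clear(a), clear(d), holds(a), holds(b), inpos(a,a), inpos(b,c), inpos(b,d), inpos(c,c), inpos(c,d), inpos(d,b), inpos(d,d), marked(a), marked(e), on(b)}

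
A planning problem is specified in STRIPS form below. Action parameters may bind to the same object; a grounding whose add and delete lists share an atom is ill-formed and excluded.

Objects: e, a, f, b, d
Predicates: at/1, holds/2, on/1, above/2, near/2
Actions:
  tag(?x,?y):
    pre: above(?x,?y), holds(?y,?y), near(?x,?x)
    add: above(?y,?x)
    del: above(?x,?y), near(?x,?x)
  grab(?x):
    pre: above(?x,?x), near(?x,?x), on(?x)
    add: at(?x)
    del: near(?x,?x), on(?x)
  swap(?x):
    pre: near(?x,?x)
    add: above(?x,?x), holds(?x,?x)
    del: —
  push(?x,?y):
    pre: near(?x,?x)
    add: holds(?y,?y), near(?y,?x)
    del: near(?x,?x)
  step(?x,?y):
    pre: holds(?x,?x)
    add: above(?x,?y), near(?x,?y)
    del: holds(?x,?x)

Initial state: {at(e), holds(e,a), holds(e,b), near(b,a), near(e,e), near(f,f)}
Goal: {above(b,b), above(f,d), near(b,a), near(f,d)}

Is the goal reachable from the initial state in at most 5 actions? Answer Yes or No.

1. swap(f)  →  {above(f,f), at(e), holds(e,a), holds(e,b), holds(f,f), near(b,a), near(e,e), near(f,f)}
2. push(e,b)  →  {above(f,f), at(e), holds(b,b), holds(e,a), holds(e,b), holds(f,f), near(b,a), near(b,e), near(f,f)}
3. step(f,d)  →  {above(f,d), above(f,f), at(e), holds(b,b), holds(e,a), holds(e,b), near(b,a), near(b,e), near(f,d), near(f,f)}
4. step(b,b)  →  {above(b,b), above(f,d), above(f,f), at(e), holds(e,a), holds(e,b), near(b,a), near(b,b), near(b,e), near(f,d), near(f,f)}
optimal plan length = 4; 4 ≤ 5

Yes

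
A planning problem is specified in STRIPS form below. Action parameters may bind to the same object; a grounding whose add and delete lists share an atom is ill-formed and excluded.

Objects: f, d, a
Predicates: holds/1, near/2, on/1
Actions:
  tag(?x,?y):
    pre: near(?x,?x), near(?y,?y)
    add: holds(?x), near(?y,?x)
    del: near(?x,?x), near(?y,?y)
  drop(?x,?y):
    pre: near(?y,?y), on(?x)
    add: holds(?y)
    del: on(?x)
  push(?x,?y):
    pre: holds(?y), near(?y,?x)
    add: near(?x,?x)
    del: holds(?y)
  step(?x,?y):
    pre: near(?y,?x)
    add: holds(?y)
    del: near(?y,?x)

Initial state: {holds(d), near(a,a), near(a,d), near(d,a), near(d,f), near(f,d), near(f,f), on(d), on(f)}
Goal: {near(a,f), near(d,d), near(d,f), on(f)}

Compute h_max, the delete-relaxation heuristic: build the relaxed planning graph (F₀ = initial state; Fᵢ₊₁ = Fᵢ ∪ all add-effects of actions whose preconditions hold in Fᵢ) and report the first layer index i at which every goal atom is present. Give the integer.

2

F0 = init (9 atoms)
F1 = F0 ∪ {holds(a), holds(f), near(a,f), near(f,a)}  (13 atoms)
F2 = F1 ∪ {near(d,d)}  (14 atoms)
goal ⊆ F2  ⇒  h_max = 2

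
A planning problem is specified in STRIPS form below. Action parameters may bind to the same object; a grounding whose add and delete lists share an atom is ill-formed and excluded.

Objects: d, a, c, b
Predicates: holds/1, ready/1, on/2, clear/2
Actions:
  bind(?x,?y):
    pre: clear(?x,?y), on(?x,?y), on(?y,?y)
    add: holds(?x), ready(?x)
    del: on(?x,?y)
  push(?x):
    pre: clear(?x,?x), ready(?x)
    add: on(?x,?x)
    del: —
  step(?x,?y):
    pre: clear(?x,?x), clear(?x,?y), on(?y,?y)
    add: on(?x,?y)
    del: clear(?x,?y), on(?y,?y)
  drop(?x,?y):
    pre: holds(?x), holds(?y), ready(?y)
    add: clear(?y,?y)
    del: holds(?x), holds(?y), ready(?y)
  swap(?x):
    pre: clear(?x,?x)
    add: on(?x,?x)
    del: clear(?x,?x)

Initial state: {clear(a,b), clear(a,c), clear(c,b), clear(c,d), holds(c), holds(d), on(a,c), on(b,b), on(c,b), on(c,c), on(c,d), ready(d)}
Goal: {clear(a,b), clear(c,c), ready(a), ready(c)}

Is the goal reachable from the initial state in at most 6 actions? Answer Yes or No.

Yes

1. bind(a,c)  →  {clear(a,b), clear(a,c), clear(c,b), clear(c,d), holds(a), holds(c), holds(d), on(b,b), on(c,b), on(c,c), on(c,d), ready(a), ready(d)}
2. bind(c,b)  →  {clear(a,b), clear(a,c), clear(c,b), clear(c,d), holds(a), holds(c), holds(d), on(b,b), on(c,c), on(c,d), ready(a), ready(c), ready(d)}
3. drop(d,c)  →  {clear(a,b), clear(a,c), clear(c,b), clear(c,c), clear(c,d), holds(a), on(b,b), on(c,c), on(c,d), ready(a), ready(d)}
4. bind(c,c)  →  {clear(a,b), clear(a,c), clear(c,b), clear(c,c), clear(c,d), holds(a), holds(c), on(b,b), on(c,d), ready(a), ready(c), ready(d)}
optimal plan length = 4; 4 ≤ 6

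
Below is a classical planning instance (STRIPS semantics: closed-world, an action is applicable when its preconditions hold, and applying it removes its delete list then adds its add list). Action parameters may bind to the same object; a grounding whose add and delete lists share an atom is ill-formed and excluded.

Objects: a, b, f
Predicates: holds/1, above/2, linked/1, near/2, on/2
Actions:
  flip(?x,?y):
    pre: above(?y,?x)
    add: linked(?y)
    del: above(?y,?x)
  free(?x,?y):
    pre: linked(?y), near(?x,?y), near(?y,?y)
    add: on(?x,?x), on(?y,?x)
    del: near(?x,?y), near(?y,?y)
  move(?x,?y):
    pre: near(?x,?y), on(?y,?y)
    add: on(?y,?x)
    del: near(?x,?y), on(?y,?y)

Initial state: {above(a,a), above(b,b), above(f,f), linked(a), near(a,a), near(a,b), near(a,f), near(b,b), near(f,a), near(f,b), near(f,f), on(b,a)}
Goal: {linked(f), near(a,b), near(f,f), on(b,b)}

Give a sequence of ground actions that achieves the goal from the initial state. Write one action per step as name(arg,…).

flip(b,b); flip(f,f); free(b,b)

1. flip(b,b)  →  {above(a,a), above(f,f), linked(a), linked(b), near(a,a), near(a,b), near(a,f), near(b,b), near(f,a), near(f,b), near(f,f), on(b,a)}
2. flip(f,f)  →  {above(a,a), linked(a), linked(b), linked(f), near(a,a), near(a,b), near(a,f), near(b,b), near(f,a), near(f,b), near(f,f), on(b,a)}
3. free(b,b)  →  {above(a,a), linked(a), linked(b), linked(f), near(a,a), near(a,b), near(a,f), near(f,a), near(f,b), near(f,f), on(b,a), on(b,b)}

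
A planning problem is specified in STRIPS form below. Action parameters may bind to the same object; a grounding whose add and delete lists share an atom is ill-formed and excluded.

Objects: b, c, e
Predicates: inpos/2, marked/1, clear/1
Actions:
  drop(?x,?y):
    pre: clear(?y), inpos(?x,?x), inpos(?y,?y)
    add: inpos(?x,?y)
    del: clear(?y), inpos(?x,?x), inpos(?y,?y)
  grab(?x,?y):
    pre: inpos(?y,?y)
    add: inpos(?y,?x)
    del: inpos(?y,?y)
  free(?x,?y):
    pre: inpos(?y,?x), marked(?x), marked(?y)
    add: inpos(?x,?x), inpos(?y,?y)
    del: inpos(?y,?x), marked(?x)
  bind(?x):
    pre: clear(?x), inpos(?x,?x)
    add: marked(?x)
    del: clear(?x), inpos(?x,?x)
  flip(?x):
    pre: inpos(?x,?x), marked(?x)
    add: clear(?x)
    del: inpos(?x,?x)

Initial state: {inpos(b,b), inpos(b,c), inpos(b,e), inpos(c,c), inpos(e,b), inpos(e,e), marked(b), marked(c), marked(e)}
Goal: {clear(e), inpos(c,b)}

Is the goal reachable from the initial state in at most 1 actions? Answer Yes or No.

1. grab(b,c)  →  {inpos(b,b), inpos(b,c), inpos(b,e), inpos(c,b), inpos(e,b), inpos(e,e), marked(b), marked(c), marked(e)}
2. flip(e)  →  {clear(e), inpos(b,b), inpos(b,c), inpos(b,e), inpos(c,b), inpos(e,b), marked(b), marked(c), marked(e)}
optimal plan length = 2; 2 > 1

No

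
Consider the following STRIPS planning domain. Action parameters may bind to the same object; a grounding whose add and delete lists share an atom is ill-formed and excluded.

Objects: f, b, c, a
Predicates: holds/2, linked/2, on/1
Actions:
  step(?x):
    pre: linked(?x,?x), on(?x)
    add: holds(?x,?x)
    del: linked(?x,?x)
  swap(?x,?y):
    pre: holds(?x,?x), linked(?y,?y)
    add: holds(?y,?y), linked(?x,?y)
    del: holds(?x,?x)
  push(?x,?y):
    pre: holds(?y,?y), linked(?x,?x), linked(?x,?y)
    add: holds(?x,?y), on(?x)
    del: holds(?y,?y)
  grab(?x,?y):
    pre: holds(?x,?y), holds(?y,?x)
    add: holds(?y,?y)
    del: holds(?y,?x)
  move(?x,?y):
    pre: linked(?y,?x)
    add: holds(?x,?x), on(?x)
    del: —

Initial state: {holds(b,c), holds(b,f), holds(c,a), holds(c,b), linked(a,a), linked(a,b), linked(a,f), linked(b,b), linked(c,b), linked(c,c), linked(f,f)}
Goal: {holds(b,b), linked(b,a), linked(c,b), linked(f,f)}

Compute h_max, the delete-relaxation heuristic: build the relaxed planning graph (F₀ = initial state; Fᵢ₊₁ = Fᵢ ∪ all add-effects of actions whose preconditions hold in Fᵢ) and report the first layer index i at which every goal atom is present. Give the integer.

2

F0 = init (11 atoms)
F1 = F0 ∪ {holds(a,a), holds(b,b), holds(c,c), holds(f,f), on(a), on(b), on(c), on(f)}  (19 atoms)
F2 = F1 ∪ {holds(a,b), holds(a,f), linked(a,c), linked(b,a), linked(b,c), linked(b,f), linked(c,a), linked(c,f), linked(f,a), linked(f,b), linked(f,c)}  (30 atoms)
goal ⊆ F2  ⇒  h_max = 2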